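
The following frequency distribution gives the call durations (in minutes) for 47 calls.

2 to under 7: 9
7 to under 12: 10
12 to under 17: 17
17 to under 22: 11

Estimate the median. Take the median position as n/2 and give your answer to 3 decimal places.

Cumulative frequencies: 9, 19, 36, 47
n = 47; position = n/2 = 23.5.
This falls in the class 12 to under 17: L = 12, F = 19, f = 17, h = 5.
Median ≈ 12 + ((23.5 − 19) / 17) × 5 = 13.3235

13.324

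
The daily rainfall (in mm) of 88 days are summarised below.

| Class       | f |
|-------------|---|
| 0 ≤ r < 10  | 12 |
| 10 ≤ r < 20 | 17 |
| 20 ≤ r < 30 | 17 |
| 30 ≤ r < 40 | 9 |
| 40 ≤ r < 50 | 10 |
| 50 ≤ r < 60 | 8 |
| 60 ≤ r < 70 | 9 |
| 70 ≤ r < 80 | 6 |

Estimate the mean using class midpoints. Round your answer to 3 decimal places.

33.864

Midpoints: 5, 15, 25, 35, 45, 55, 65, 75
Σfm = 12×5 + 17×15 + 17×25 + 9×35 + 10×45 + 8×55 + 9×65 + 6×75 = 2980
n = Σf = 88
Mean = 2980 / 88 = 33.8636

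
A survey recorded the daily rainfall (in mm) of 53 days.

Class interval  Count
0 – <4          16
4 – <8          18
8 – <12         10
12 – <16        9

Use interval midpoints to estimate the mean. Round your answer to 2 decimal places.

6.91

Midpoints: 2, 6, 10, 14
Σfm = 16×2 + 18×6 + 10×10 + 9×14 = 366
n = Σf = 53
Mean = 366 / 53 = 6.9057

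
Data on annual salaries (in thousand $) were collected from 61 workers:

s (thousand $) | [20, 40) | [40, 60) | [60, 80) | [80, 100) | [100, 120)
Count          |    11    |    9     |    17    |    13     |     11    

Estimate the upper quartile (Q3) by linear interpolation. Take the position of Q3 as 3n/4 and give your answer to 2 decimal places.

Cumulative frequencies: 11, 20, 37, 50, 61
n = 61; position = 3n/4 = 45.75.
This falls in the class [80, 100): L = 80, F = 37, f = 13, h = 20.
Upper quartile ≈ 80 + ((45.75 − 37) / 13) × 20 = 93.4615

93.46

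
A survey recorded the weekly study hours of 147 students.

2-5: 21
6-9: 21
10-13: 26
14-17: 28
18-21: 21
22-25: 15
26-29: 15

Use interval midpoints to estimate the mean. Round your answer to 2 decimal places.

Midpoints: 3.5, 7.5, 11.5, 15.5, 19.5, 23.5, 27.5
Σfm = 21×3.5 + 21×7.5 + 26×11.5 + 28×15.5 + 21×19.5 + 15×23.5 + 15×27.5 = 2138.5
n = Σf = 147
Mean = 2138.5 / 147 = 14.5476

14.55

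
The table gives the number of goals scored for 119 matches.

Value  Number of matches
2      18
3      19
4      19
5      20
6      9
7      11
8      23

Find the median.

Cumulative frequencies: 18, 37, 56, 76, 85, 96, 119
n = 119, so the median is the value in position (n+1)/2 = 60.
Position 60 falls at value 5.

5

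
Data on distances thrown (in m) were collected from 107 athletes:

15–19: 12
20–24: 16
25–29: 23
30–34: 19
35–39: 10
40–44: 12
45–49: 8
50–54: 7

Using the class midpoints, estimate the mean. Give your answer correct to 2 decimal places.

Midpoints: 17, 22, 27, 32, 37, 42, 47, 52
Σfm = 12×17 + 16×22 + 23×27 + 19×32 + 10×37 + 12×42 + 8×47 + 7×52 = 3399
n = Σf = 107
Mean = 3399 / 107 = 31.7664

31.77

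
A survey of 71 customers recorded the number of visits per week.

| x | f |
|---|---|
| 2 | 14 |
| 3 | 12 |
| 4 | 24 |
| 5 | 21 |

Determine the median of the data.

Cumulative frequencies: 14, 26, 50, 71
n = 71, so the median is the value in position (n+1)/2 = 36.
Position 36 falls at value 4.

4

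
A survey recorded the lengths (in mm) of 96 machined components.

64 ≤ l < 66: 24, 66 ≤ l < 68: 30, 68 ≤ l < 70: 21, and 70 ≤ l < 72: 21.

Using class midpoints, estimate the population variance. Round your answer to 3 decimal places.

4.715

Midpoints: 65, 67, 69, 71
n = 96, Σfm = 6510, mean = 67.8125
Σfm² = 441912
Σf(m − x̄)² = Σfm² − (Σfm)²/n = 441912 − 6510²/96 = 452.6250
Population variance = 452.6250 / 96 = 4.7148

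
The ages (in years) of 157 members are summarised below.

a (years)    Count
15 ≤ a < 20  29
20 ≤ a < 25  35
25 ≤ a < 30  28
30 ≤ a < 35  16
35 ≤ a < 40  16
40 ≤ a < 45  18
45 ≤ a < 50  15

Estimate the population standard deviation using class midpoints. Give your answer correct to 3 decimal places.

9.796

Midpoints: 17.5, 22.5, 27.5, 32.5, 37.5, 42.5, 47.5
n = 157, Σfm = 4662.5, mean = 29.6975
Σfm² = 153531.25
Σf(m − x̄)² = Σfm² − (Σfm)²/n = 153531.25 − 4662.5²/157 = 15066.8790
Population variance = 15066.8790 / 157 = 95.9674
Standard deviation = √95.9674 = 9.7963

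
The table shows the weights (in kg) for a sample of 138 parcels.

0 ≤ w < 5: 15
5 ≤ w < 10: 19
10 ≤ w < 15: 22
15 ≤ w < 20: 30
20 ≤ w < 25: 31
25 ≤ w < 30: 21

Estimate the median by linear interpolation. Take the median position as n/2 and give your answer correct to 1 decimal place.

17.2

Cumulative frequencies: 15, 34, 56, 86, 117, 138
n = 138; position = n/2 = 69.
This falls in the class 15 ≤ w < 20: L = 15, F = 56, f = 30, h = 5.
Median ≈ 15 + ((69 − 56) / 30) × 5 = 17.1667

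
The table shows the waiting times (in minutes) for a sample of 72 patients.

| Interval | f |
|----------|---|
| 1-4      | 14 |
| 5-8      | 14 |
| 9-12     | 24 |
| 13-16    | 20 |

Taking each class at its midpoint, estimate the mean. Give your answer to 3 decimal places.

Midpoints: 2.5, 6.5, 10.5, 14.5
Σfm = 14×2.5 + 14×6.5 + 24×10.5 + 20×14.5 = 668
n = Σf = 72
Mean = 668 / 72 = 9.2778

9.278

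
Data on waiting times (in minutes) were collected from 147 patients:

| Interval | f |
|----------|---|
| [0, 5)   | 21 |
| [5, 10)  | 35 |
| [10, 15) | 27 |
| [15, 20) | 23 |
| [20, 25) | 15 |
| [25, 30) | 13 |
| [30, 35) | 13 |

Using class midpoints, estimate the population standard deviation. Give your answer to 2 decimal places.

9.19

Midpoints: 2.5, 7.5, 12.5, 17.5, 22.5, 27.5, 32.5
n = 147, Σfm = 2172.5, mean = 14.7789
Σfm² = 44518.75
Σf(m − x̄)² = Σfm² − (Σfm)²/n = 44518.75 − 2172.5²/147 = 12411.5646
Population variance = 12411.5646 / 147 = 84.4324
Standard deviation = √84.4324 = 9.1887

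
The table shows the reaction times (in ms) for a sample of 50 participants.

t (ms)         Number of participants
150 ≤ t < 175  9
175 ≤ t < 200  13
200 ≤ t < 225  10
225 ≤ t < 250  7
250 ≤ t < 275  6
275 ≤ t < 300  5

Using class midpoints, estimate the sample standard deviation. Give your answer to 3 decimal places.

Midpoints: 162.5, 187.5, 212.5, 237.5, 262.5, 287.5
n = 50, Σfm = 10700, mean = 214.0000
Σfm² = 2367812.5
Σf(m − x̄)² = Σfm² − (Σfm)²/n = 2367812.5 − 10700²/50 = 78012.5000
Sample variance = 78012.5000 / 49 = 1592.0918
Standard deviation = √1592.0918 = 39.9010

39.901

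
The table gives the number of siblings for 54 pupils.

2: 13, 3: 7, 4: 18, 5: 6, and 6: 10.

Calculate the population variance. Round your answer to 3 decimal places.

Values: 2, 3, 4, 5, 6
n = 54, Σfx = 209, mean = 3.8704
Σfx² = 913
Σf(x − x̄)² = Σfx² − (Σfx)²/n = 913 − 209²/54 = 104.0926
Population variance = 104.0926 / 54 = 1.9276

1.928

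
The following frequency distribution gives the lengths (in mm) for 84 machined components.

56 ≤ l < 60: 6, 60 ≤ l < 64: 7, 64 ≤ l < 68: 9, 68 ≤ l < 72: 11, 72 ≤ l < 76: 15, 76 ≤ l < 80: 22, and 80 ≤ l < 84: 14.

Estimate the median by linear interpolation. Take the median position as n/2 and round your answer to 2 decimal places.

74.40

Cumulative frequencies: 6, 13, 22, 33, 48, 70, 84
n = 84; position = n/2 = 42.
This falls in the class 72 ≤ l < 76: L = 72, F = 33, f = 15, h = 4.
Median ≈ 72 + ((42 − 33) / 15) × 4 = 74.4000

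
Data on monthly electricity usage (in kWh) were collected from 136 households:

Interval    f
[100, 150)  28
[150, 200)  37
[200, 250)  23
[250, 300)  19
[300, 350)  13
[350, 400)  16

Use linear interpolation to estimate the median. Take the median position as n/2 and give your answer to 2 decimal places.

206.52

Cumulative frequencies: 28, 65, 88, 107, 120, 136
n = 136; position = n/2 = 68.
This falls in the class [200, 250): L = 200, F = 65, f = 23, h = 50.
Median ≈ 200 + ((68 − 65) / 23) × 50 = 206.5217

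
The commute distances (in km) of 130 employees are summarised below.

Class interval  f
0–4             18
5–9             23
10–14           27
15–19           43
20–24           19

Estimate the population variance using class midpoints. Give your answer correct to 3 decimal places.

Midpoints: 2, 7, 12, 17, 22
n = 130, Σfm = 1670, mean = 12.8462
Σfm² = 26710
Σf(m − x̄)² = Σfm² − (Σfm)²/n = 26710 − 1670²/130 = 5256.9231
Population variance = 5256.9231 / 130 = 40.4379

40.438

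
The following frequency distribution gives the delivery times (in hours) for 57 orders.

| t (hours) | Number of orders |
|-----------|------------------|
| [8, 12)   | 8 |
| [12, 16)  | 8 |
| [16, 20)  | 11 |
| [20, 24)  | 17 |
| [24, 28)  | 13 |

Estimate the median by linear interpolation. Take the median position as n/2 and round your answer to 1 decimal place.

20.4

Cumulative frequencies: 8, 16, 27, 44, 57
n = 57; position = n/2 = 28.5.
This falls in the class [20, 24): L = 20, F = 27, f = 17, h = 4.
Median ≈ 20 + ((28.5 − 27) / 17) × 4 = 20.3529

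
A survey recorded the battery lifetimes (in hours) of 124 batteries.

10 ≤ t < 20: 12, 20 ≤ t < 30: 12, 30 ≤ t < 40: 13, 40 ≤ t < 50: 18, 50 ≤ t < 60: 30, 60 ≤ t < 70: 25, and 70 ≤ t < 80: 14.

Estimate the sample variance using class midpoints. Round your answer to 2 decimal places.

329.79

Midpoints: 15, 25, 35, 45, 55, 65, 75
n = 124, Σfm = 6070, mean = 48.9516
Σfm² = 337700
Σf(m − x̄)² = Σfm² − (Σfm)²/n = 337700 − 6070²/124 = 40563.7097
Sample variance = 40563.7097 / 123 = 329.7863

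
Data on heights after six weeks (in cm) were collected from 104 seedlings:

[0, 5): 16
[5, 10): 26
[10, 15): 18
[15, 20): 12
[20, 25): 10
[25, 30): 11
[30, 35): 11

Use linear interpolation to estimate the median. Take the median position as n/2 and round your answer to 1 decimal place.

12.8

Cumulative frequencies: 16, 42, 60, 72, 82, 93, 104
n = 104; position = n/2 = 52.
This falls in the class [10, 15): L = 10, F = 42, f = 18, h = 5.
Median ≈ 10 + ((52 − 42) / 18) × 5 = 12.7778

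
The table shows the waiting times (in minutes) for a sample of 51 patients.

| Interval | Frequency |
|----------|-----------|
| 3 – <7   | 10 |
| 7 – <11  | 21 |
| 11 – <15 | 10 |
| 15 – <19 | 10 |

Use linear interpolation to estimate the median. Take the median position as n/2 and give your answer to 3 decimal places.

9.952

Cumulative frequencies: 10, 31, 41, 51
n = 51; position = n/2 = 25.5.
This falls in the class 7 – <11: L = 7, F = 10, f = 21, h = 4.
Median ≈ 7 + ((25.5 − 10) / 21) × 4 = 9.9524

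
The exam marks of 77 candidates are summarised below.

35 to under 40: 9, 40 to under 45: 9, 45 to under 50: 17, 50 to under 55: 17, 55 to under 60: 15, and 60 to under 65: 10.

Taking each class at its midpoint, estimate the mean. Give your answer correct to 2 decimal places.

Midpoints: 37.5, 42.5, 47.5, 52.5, 57.5, 62.5
Σfm = 9×37.5 + 9×42.5 + 17×47.5 + 17×52.5 + 15×57.5 + 10×62.5 = 3907.5
n = Σf = 77
Mean = 3907.5 / 77 = 50.7468

50.75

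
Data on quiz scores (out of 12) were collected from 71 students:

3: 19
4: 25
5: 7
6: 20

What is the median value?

Cumulative frequencies: 19, 44, 51, 71
n = 71, so the median is the value in position (n+1)/2 = 36.
Position 36 falls at value 4.

4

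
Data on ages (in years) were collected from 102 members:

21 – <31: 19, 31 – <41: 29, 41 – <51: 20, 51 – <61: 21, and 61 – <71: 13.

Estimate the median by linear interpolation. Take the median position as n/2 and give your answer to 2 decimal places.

42.50

Cumulative frequencies: 19, 48, 68, 89, 102
n = 102; position = n/2 = 51.
This falls in the class 41 – <51: L = 41, F = 48, f = 20, h = 10.
Median ≈ 41 + ((51 − 48) / 20) × 10 = 42.5000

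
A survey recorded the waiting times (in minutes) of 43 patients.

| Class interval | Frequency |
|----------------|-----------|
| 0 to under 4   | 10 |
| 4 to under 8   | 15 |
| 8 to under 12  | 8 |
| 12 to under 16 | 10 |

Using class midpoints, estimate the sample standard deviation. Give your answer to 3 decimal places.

4.385

Midpoints: 2, 6, 10, 14
n = 43, Σfm = 330, mean = 7.6744
Σfm² = 3340
Σf(m − x̄)² = Σfm² − (Σfm)²/n = 3340 − 330²/43 = 807.4419
Sample variance = 807.4419 / 42 = 19.2248
Standard deviation = √19.2248 = 4.3846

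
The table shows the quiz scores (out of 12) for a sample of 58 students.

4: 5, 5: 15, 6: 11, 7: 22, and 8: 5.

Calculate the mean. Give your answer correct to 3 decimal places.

Values: 4, 5, 6, 7, 8
Σfx = 5×4 + 15×5 + 11×6 + 22×7 + 5×8 = 355
n = Σf = 58
Mean = 355 / 58 = 6.1207

6.121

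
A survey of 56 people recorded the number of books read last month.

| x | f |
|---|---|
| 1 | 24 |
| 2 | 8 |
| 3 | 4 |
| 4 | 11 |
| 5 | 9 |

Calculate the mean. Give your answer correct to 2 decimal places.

Values: 1, 2, 3, 4, 5
Σfx = 24×1 + 8×2 + 4×3 + 11×4 + 9×5 = 141
n = Σf = 56
Mean = 141 / 56 = 2.5179

2.52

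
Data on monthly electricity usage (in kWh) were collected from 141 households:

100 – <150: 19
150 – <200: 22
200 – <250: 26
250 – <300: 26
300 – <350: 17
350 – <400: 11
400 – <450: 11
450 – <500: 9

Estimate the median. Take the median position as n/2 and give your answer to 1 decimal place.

256.7

Cumulative frequencies: 19, 41, 67, 93, 110, 121, 132, 141
n = 141; position = n/2 = 70.5.
This falls in the class 250 – <300: L = 250, F = 67, f = 26, h = 50.
Median ≈ 250 + ((70.5 − 67) / 26) × 50 = 256.7308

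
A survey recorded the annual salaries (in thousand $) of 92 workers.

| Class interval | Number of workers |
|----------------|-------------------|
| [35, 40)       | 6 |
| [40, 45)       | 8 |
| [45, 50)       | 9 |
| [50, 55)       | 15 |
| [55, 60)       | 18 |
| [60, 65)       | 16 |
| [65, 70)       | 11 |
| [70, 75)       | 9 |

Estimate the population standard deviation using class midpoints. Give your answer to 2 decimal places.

9.85

Midpoints: 37.5, 42.5, 47.5, 52.5, 57.5, 62.5, 67.5, 72.5
n = 92, Σfm = 5210, mean = 56.6304
Σfm² = 303975
Σf(m − x̄)² = Σfm² − (Σfm)²/n = 303975 − 5210²/92 = 8930.4348
Population variance = 8930.4348 / 92 = 97.0699
Standard deviation = √97.0699 = 9.8524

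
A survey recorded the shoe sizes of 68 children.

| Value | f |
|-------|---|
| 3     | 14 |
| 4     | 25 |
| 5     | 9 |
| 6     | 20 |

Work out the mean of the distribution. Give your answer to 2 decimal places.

4.51

Values: 3, 4, 5, 6
Σfx = 14×3 + 25×4 + 9×5 + 20×6 = 307
n = Σf = 68
Mean = 307 / 68 = 4.5147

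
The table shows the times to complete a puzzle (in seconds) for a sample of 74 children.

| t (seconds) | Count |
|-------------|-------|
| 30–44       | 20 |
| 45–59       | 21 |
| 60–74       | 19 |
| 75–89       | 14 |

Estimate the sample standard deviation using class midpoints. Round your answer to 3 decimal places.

Midpoints: 37, 52, 67, 82
n = 74, Σfm = 4253, mean = 57.4730
Σfm² = 263591
Σf(m − x̄)² = Σfm² − (Σfm)²/n = 263591 − 4253²/74 = 19158.4459
Sample variance = 19158.4459 / 73 = 262.4445
Standard deviation = √262.4445 = 16.2001

16.200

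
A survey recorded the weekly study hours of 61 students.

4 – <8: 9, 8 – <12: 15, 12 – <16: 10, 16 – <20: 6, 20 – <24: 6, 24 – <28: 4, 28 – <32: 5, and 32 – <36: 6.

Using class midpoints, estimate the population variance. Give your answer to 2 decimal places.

81.52

Midpoints: 6, 10, 14, 18, 22, 26, 30, 34
n = 61, Σfm = 1042, mean = 17.0820
Σfm² = 22772
Σf(m − x̄)² = Σfm² − (Σfm)²/n = 22772 − 1042²/61 = 4972.5902
Population variance = 4972.5902 / 61 = 81.5179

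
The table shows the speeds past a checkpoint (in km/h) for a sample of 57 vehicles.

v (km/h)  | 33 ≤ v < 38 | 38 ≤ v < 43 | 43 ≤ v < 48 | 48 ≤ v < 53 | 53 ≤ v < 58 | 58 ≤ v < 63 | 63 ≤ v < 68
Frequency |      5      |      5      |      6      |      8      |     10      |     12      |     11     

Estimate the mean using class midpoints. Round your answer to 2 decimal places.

Midpoints: 35.5, 40.5, 45.5, 50.5, 55.5, 60.5, 65.5
Σfm = 5×35.5 + 5×40.5 + 6×45.5 + 8×50.5 + 10×55.5 + 12×60.5 + 11×65.5 = 3058.5
n = Σf = 57
Mean = 3058.5 / 57 = 53.6579

53.66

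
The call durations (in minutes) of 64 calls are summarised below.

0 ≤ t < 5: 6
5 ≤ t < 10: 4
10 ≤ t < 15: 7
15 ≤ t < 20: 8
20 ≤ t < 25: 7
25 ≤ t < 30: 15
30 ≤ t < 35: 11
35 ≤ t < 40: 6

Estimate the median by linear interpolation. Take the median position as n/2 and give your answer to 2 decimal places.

25.00

Cumulative frequencies: 6, 10, 17, 25, 32, 47, 58, 64
n = 64; position = n/2 = 32.
This falls in the class 20 ≤ t < 25: L = 20, F = 25, f = 7, h = 5.
Median ≈ 20 + ((32 − 25) / 7) × 5 = 25.0000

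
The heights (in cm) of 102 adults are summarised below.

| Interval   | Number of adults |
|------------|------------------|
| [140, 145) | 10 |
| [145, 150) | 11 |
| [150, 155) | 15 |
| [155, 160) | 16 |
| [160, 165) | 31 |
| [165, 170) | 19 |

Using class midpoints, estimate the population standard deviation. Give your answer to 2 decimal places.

7.92

Midpoints: 142.5, 147.5, 152.5, 157.5, 162.5, 167.5
n = 102, Σfm = 16075, mean = 157.5980
Σfm² = 2539787.5
Σf(m − x̄)² = Σfm² − (Σfm)²/n = 2539787.5 − 16075²/102 = 6399.0196
Population variance = 6399.0196 / 102 = 62.7355
Standard deviation = √62.7355 = 7.9206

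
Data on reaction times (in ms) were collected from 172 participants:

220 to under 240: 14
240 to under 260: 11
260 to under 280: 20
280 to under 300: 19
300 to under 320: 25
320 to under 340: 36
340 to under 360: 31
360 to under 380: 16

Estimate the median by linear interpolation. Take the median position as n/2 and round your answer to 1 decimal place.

317.6

Cumulative frequencies: 14, 25, 45, 64, 89, 125, 156, 172
n = 172; position = n/2 = 86.
This falls in the class 300 to under 320: L = 300, F = 64, f = 25, h = 20.
Median ≈ 300 + ((86 − 64) / 25) × 20 = 317.6000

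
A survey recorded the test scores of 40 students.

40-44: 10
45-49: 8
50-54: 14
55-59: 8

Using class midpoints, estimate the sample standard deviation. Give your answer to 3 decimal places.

Midpoints: 42, 47, 52, 57
n = 40, Σfm = 1980, mean = 49.5000
Σfm² = 99160
Σf(m − x̄)² = Σfm² − (Σfm)²/n = 99160 − 1980²/40 = 1150.0000
Sample variance = 1150.0000 / 39 = 29.4872
Standard deviation = √29.4872 = 5.4302

5.430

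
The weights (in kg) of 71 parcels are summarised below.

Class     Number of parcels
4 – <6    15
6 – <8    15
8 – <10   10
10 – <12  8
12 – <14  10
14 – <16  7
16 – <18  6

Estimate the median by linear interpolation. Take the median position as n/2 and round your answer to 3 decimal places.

9.100

Cumulative frequencies: 15, 30, 40, 48, 58, 65, 71
n = 71; position = n/2 = 35.5.
This falls in the class 8 – <10: L = 8, F = 30, f = 10, h = 2.
Median ≈ 8 + ((35.5 − 30) / 10) × 2 = 9.1000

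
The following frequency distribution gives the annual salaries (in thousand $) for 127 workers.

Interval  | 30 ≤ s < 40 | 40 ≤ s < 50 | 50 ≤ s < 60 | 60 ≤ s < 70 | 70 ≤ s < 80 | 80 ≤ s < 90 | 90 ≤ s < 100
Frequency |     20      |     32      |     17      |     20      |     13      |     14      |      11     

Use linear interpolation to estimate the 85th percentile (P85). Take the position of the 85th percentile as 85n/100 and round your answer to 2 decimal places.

Cumulative frequencies: 20, 52, 69, 89, 102, 116, 127
n = 127; position = 85n/100 = 107.95.
This falls in the class 80 ≤ s < 90: L = 80, F = 102, f = 14, h = 10.
85th percentile ≈ 80 + ((107.95 − 102) / 14) × 10 = 84.2500

84.25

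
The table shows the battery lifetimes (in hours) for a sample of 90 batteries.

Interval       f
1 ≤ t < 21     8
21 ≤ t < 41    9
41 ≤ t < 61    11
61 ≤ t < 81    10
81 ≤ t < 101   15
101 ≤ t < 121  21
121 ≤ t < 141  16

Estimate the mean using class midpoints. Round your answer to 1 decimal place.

82.6

Midpoints: 11, 31, 51, 71, 91, 111, 131
Σfm = 8×11 + 9×31 + 11×51 + 10×71 + 15×91 + 21×111 + 16×131 = 7430
n = Σf = 90
Mean = 7430 / 90 = 82.5556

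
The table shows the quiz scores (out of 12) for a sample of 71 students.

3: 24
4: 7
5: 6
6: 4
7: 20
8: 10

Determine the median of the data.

Cumulative frequencies: 24, 31, 37, 41, 61, 71
n = 71, so the median is the value in position (n+1)/2 = 36.
Position 36 falls at value 5.

5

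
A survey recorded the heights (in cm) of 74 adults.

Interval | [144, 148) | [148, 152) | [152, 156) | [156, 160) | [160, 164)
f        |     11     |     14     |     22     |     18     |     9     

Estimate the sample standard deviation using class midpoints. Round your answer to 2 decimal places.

4.95

Midpoints: 146, 150, 154, 158, 162
n = 74, Σfm = 11396, mean = 154.0000
Σfm² = 1756776
Σf(m − x̄)² = Σfm² − (Σfm)²/n = 1756776 − 11396²/74 = 1792.0000
Sample variance = 1792.0000 / 73 = 24.5479
Standard deviation = √24.5479 = 4.9546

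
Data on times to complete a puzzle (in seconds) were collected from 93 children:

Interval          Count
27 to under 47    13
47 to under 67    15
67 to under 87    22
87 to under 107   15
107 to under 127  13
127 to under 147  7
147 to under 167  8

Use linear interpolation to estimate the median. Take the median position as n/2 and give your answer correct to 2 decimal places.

83.82

Cumulative frequencies: 13, 28, 50, 65, 78, 85, 93
n = 93; position = n/2 = 46.5.
This falls in the class 67 to under 87: L = 67, F = 28, f = 22, h = 20.
Median ≈ 67 + ((46.5 − 28) / 22) × 20 = 83.8182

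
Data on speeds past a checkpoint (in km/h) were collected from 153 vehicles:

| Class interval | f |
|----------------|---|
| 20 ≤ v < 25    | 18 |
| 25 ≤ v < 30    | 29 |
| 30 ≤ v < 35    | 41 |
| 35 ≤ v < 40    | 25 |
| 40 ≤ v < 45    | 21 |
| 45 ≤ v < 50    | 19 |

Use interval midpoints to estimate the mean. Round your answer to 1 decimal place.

34.4

Midpoints: 22.5, 27.5, 32.5, 37.5, 42.5, 47.5
Σfm = 18×22.5 + 29×27.5 + 41×32.5 + 25×37.5 + 21×42.5 + 19×47.5 = 5267.5
n = Σf = 153
Mean = 5267.5 / 153 = 34.4281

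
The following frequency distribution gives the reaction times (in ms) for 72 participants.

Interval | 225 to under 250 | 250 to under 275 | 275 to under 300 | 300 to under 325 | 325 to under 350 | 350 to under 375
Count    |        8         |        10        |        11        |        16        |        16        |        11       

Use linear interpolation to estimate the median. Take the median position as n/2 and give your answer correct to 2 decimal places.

Cumulative frequencies: 8, 18, 29, 45, 61, 72
n = 72; position = n/2 = 36.
This falls in the class 300 to under 325: L = 300, F = 29, f = 16, h = 25.
Median ≈ 300 + ((36 − 29) / 16) × 25 = 310.9375

310.94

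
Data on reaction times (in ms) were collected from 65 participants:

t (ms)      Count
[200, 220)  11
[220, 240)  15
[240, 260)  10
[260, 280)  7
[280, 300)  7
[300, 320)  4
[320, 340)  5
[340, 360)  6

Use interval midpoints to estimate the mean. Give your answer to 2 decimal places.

Midpoints: 210, 230, 250, 270, 290, 310, 330, 350
Σfm = 11×210 + 15×230 + 10×250 + 7×270 + 7×290 + 4×310 + 5×330 + 6×350 = 17170
n = Σf = 65
Mean = 17170 / 65 = 264.1538

264.15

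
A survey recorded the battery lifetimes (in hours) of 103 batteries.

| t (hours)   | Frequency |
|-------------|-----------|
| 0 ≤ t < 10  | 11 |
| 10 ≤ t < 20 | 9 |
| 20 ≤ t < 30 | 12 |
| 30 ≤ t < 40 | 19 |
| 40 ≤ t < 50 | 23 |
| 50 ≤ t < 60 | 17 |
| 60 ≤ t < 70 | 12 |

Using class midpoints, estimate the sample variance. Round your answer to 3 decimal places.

Midpoints: 5, 15, 25, 35, 45, 55, 65
n = 103, Σfm = 3905, mean = 37.9126
Σfm² = 181775
Σf(m − x̄)² = Σfm² − (Σfm)²/n = 181775 − 3905²/103 = 33726.2136
Sample variance = 33726.2136 / 102 = 330.6492

330.649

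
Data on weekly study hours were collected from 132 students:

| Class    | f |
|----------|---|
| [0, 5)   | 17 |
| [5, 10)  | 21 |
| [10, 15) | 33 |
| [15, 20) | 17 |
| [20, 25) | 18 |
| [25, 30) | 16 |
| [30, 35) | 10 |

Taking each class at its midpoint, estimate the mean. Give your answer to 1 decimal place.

15.8

Midpoints: 2.5, 7.5, 12.5, 17.5, 22.5, 27.5, 32.5
Σfm = 17×2.5 + 21×7.5 + 33×12.5 + 17×17.5 + 18×22.5 + 16×27.5 + 10×32.5 = 2080
n = Σf = 132
Mean = 2080 / 132 = 15.7576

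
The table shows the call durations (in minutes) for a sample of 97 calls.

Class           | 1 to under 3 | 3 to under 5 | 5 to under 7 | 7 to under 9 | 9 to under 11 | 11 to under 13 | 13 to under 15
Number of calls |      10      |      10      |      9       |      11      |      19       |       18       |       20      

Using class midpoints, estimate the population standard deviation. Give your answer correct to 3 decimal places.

Midpoints: 2, 4, 6, 8, 10, 12, 14
n = 97, Σfm = 888, mean = 9.1546
Σfm² = 9640
Σf(m − x̄)² = Σfm² − (Σfm)²/n = 9640 − 888²/97 = 1510.6804
Population variance = 1510.6804 / 97 = 15.5740
Standard deviation = √15.5740 = 3.9464

3.946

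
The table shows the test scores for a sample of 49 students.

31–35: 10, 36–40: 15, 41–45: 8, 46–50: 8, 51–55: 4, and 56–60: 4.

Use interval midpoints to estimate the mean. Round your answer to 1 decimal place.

42.3

Midpoints: 33, 38, 43, 48, 53, 58
Σfm = 10×33 + 15×38 + 8×43 + 8×48 + 4×53 + 4×58 = 2072
n = Σf = 49
Mean = 2072 / 49 = 42.2857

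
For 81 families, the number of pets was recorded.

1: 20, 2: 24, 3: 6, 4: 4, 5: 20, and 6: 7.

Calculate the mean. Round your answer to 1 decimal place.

3.0

Values: 1, 2, 3, 4, 5, 6
Σfx = 20×1 + 24×2 + 6×3 + 4×4 + 20×5 + 7×6 = 244
n = Σf = 81
Mean = 244 / 81 = 3.0123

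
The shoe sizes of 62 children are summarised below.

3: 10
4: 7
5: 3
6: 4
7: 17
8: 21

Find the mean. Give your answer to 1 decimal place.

Values: 3, 4, 5, 6, 7, 8
Σfx = 10×3 + 7×4 + 3×5 + 4×6 + 17×7 + 21×8 = 384
n = Σf = 62
Mean = 384 / 62 = 6.1935

6.2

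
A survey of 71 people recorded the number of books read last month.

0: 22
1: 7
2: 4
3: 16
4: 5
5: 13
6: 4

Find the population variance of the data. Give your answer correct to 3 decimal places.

4.216

Values: 0, 1, 2, 3, 4, 5, 6
n = 71, Σfx = 172, mean = 2.4225
Σfx² = 716
Σf(x − x̄)² = Σfx² − (Σfx)²/n = 716 − 172²/71 = 299.3239
Population variance = 299.3239 / 71 = 4.2158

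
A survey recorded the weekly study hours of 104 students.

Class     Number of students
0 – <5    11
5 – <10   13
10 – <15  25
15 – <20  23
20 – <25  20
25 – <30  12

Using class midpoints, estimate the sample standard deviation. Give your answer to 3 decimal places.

Midpoints: 2.5, 7.5, 12.5, 17.5, 22.5, 27.5
n = 104, Σfm = 1620, mean = 15.5769
Σfm² = 30950
Σf(m − x̄)² = Σfm² − (Σfm)²/n = 30950 − 1620²/104 = 5715.3846
Sample variance = 5715.3846 / 103 = 55.4892
Standard deviation = √55.4892 = 7.4491

7.449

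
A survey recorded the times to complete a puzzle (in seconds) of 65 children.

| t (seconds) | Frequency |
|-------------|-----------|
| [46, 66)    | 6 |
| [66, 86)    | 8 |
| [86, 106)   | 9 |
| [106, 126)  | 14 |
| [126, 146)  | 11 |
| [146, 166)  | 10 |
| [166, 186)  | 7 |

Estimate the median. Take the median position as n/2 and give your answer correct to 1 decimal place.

119.6

Cumulative frequencies: 6, 14, 23, 37, 48, 58, 65
n = 65; position = n/2 = 32.5.
This falls in the class [106, 126): L = 106, F = 23, f = 14, h = 20.
Median ≈ 106 + ((32.5 − 23) / 14) × 20 = 119.5714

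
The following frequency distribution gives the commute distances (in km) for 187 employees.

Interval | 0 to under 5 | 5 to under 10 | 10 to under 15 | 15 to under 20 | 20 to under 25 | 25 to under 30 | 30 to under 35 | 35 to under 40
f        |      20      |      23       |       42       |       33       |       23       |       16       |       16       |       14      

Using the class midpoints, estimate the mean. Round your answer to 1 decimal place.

17.8

Midpoints: 2.5, 7.5, 12.5, 17.5, 22.5, 27.5, 32.5, 37.5
Σfm = 20×2.5 + 23×7.5 + 42×12.5 + 33×17.5 + 23×22.5 + 16×27.5 + 16×32.5 + 14×37.5 = 3327.5
n = Σf = 187
Mean = 3327.5 / 187 = 17.7941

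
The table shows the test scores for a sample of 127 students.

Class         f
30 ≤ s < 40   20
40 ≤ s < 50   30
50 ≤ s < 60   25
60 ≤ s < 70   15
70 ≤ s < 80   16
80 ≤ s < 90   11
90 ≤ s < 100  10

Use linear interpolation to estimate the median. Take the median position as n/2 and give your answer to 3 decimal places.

Cumulative frequencies: 20, 50, 75, 90, 106, 117, 127
n = 127; position = n/2 = 63.5.
This falls in the class 50 ≤ s < 60: L = 50, F = 50, f = 25, h = 10.
Median ≈ 50 + ((63.5 − 50) / 25) × 10 = 55.4000

55.400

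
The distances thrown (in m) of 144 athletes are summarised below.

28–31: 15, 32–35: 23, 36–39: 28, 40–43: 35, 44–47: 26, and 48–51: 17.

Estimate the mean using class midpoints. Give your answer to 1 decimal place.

39.9

Midpoints: 29.5, 33.5, 37.5, 41.5, 45.5, 49.5
Σfm = 15×29.5 + 23×33.5 + 28×37.5 + 35×41.5 + 26×45.5 + 17×49.5 = 5740
n = Σf = 144
Mean = 5740 / 144 = 39.8611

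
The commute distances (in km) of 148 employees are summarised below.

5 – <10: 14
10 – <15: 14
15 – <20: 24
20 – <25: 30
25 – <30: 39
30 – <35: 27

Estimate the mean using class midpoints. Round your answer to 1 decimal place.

Midpoints: 7.5, 12.5, 17.5, 22.5, 27.5, 32.5
Σfm = 14×7.5 + 14×12.5 + 24×17.5 + 30×22.5 + 39×27.5 + 27×32.5 = 3325
n = Σf = 148
Mean = 3325 / 148 = 22.4662

22.5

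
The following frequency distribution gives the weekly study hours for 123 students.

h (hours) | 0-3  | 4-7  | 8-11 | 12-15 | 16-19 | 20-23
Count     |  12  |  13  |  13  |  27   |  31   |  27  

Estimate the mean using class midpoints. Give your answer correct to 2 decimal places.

13.83

Midpoints: 1.5, 5.5, 9.5, 13.5, 17.5, 21.5
Σfm = 12×1.5 + 13×5.5 + 13×9.5 + 27×13.5 + 31×17.5 + 27×21.5 = 1700.5
n = Σf = 123
Mean = 1700.5 / 123 = 13.8252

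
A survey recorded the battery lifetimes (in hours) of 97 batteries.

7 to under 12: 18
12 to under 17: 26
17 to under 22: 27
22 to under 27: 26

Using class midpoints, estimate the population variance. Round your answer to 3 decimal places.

28.515

Midpoints: 9.5, 14.5, 19.5, 24.5
n = 97, Σfm = 1711.5, mean = 17.6443
Σfm² = 32964.25
Σf(m − x̄)² = Σfm² − (Σfm)²/n = 32964.25 − 1711.5²/97 = 2765.9794
Population variance = 2765.9794 / 97 = 28.5153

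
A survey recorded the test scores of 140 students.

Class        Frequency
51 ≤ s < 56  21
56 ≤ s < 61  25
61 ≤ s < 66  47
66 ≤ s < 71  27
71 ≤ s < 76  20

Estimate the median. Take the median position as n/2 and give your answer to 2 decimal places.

63.55

Cumulative frequencies: 21, 46, 93, 120, 140
n = 140; position = n/2 = 70.
This falls in the class 61 ≤ s < 66: L = 61, F = 46, f = 47, h = 5.
Median ≈ 61 + ((70 − 46) / 47) × 5 = 63.5532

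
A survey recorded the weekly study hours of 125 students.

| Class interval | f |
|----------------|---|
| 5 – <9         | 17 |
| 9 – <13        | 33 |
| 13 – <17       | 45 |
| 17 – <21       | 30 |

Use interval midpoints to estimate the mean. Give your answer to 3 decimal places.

Midpoints: 7, 11, 15, 19
Σfm = 17×7 + 33×11 + 45×15 + 30×19 = 1727
n = Σf = 125
Mean = 1727 / 125 = 13.8160

13.816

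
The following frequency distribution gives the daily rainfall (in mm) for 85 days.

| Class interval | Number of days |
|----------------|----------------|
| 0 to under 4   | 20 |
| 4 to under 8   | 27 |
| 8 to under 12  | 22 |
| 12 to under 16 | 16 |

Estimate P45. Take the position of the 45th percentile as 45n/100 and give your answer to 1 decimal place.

Cumulative frequencies: 20, 47, 69, 85
n = 85; position = 45n/100 = 38.25.
This falls in the class 4 to under 8: L = 4, F = 20, f = 27, h = 4.
45th percentile ≈ 4 + ((38.25 − 20) / 27) × 4 = 6.7037

6.7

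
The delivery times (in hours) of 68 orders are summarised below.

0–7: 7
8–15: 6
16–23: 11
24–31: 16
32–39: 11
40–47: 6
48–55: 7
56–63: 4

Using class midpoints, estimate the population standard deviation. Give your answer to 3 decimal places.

15.529

Midpoints: 3.5, 11.5, 19.5, 27.5, 35.5, 43.5, 51.5, 59.5
n = 68, Σfm = 1998, mean = 29.3824
Σfm² = 75105
Σf(m − x̄)² = Σfm² − (Σfm)²/n = 75105 − 1998²/68 = 16399.0588
Population variance = 16399.0588 / 68 = 241.1626
Standard deviation = √241.1626 = 15.5294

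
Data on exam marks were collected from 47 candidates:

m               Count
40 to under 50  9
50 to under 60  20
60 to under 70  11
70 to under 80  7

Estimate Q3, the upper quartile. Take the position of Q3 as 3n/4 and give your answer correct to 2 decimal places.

65.68

Cumulative frequencies: 9, 29, 40, 47
n = 47; position = 3n/4 = 35.25.
This falls in the class 60 to under 70: L = 60, F = 29, f = 11, h = 10.
Upper quartile ≈ 60 + ((35.25 − 29) / 11) × 10 = 65.6818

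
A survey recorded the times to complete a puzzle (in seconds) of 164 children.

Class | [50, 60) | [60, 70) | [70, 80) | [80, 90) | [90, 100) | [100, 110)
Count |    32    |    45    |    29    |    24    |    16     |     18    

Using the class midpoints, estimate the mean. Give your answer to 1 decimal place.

75.1

Midpoints: 55, 65, 75, 85, 95, 105
Σfm = 32×55 + 45×65 + 29×75 + 24×85 + 16×95 + 18×105 = 12310
n = Σf = 164
Mean = 12310 / 164 = 75.0610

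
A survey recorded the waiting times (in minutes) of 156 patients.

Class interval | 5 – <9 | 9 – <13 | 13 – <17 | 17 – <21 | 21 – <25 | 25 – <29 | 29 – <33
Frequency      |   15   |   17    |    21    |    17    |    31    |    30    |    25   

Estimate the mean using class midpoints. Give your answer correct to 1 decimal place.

Midpoints: 7, 11, 15, 19, 23, 27, 31
Σfm = 15×7 + 17×11 + 21×15 + 17×19 + 31×23 + 30×27 + 25×31 = 3228
n = Σf = 156
Mean = 3228 / 156 = 20.6923

20.7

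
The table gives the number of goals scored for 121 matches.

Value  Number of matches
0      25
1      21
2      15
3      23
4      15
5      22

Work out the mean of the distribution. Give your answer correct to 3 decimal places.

Values: 0, 1, 2, 3, 4, 5
Σfx = 25×0 + 21×1 + 15×2 + 23×3 + 15×4 + 22×5 = 290
n = Σf = 121
Mean = 290 / 121 = 2.3967

2.397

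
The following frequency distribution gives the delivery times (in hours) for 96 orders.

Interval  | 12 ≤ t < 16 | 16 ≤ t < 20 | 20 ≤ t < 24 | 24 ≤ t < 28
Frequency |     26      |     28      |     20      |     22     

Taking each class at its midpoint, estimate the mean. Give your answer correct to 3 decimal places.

19.583

Midpoints: 14, 18, 22, 26
Σfm = 26×14 + 28×18 + 20×22 + 22×26 = 1880
n = Σf = 96
Mean = 1880 / 96 = 19.5833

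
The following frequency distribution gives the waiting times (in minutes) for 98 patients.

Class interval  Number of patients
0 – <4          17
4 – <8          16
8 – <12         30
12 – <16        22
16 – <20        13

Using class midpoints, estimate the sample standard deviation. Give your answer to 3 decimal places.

5.104

Midpoints: 2, 6, 10, 14, 18
n = 98, Σfm = 972, mean = 9.9184
Σfm² = 12168
Σf(m − x̄)² = Σfm² − (Σfm)²/n = 12168 − 972²/98 = 2527.3469
Sample variance = 2527.3469 / 97 = 26.0551
Standard deviation = √26.0551 = 5.1044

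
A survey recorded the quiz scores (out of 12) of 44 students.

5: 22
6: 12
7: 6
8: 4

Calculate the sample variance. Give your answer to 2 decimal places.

0.99

Values: 5, 6, 7, 8
n = 44, Σfx = 256, mean = 5.8182
Σfx² = 1532
Σf(x − x̄)² = Σfx² − (Σfx)²/n = 1532 − 256²/44 = 42.5455
Sample variance = 42.5455 / 43 = 0.9894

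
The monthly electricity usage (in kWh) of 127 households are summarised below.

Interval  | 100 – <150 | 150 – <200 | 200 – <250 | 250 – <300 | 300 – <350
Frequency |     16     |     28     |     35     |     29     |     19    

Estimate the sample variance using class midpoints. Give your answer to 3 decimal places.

3901.075

Midpoints: 125, 175, 225, 275, 325
n = 127, Σfm = 28925, mean = 227.7559
Σfm² = 7079375
Σf(m − x̄)² = Σfm² − (Σfm)²/n = 7079375 − 28925²/127 = 491535.4331
Sample variance = 491535.4331 / 126 = 3901.0749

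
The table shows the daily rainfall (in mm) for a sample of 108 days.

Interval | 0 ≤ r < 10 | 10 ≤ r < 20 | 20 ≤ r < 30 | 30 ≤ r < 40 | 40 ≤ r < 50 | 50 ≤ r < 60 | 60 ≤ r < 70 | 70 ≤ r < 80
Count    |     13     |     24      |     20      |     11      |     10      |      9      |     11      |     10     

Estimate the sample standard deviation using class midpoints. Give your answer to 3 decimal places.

22.416

Midpoints: 5, 15, 25, 35, 45, 55, 65, 75
n = 108, Σfm = 3720, mean = 34.4444
Σfm² = 181900
Σf(m − x̄)² = Σfm² − (Σfm)²/n = 181900 − 3720²/108 = 53766.6667
Sample variance = 53766.6667 / 107 = 502.4922
Standard deviation = √502.4922 = 22.4163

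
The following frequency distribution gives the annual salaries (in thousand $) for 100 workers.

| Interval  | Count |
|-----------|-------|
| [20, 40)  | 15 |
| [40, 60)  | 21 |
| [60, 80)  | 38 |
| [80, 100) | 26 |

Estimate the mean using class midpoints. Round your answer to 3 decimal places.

Midpoints: 30, 50, 70, 90
Σfm = 15×30 + 21×50 + 38×70 + 26×90 = 6500
n = Σf = 100
Mean = 6500 / 100 = 65.0000

65.000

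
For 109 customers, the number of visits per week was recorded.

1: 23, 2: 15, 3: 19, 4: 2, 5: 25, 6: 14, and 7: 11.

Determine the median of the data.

Cumulative frequencies: 23, 38, 57, 59, 84, 98, 109
n = 109, so the median is the value in position (n+1)/2 = 55.
Position 55 falls at value 3.

3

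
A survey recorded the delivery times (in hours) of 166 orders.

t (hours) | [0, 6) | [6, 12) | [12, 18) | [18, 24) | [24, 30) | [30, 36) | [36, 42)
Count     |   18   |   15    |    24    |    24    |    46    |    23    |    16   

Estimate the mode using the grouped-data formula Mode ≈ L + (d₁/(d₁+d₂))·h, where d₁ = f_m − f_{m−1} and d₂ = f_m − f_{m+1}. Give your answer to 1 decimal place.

Modal class: [24, 30) (highest frequency 46).
d₁ = 46 − 24 = 22, d₂ = 46 − 23 = 23
Mode ≈ 24 + (22/(22+23)) × 6 = 24 + 2.9333 = 26.9333

26.9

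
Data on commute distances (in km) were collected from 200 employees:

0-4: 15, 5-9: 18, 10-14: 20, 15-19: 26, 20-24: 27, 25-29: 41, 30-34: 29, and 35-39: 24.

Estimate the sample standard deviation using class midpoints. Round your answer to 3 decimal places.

Midpoints: 2, 7, 12, 17, 22, 27, 32, 37
n = 200, Σfm = 4355, mean = 21.7750
Σfm² = 116845
Σf(m − x̄)² = Σfm² − (Σfm)²/n = 116845 − 4355²/200 = 22014.8750
Sample variance = 22014.8750 / 199 = 110.6275
Standard deviation = √110.6275 = 10.5180

10.518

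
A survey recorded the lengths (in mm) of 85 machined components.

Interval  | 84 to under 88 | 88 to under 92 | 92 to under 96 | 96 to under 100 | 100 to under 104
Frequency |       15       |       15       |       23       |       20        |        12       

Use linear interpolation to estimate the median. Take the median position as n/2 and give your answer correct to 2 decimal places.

Cumulative frequencies: 15, 30, 53, 73, 85
n = 85; position = n/2 = 42.5.
This falls in the class 92 to under 96: L = 92, F = 30, f = 23, h = 4.
Median ≈ 92 + ((42.5 − 30) / 23) × 4 = 94.1739

94.17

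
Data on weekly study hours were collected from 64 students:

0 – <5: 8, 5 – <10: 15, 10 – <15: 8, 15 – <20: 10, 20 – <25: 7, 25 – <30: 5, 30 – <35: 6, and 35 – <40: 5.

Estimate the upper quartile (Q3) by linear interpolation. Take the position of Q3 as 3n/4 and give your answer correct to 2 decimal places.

25.00

Cumulative frequencies: 8, 23, 31, 41, 48, 53, 59, 64
n = 64; position = 3n/4 = 48.
This falls in the class 20 – <25: L = 20, F = 41, f = 7, h = 5.
Upper quartile ≈ 20 + ((48 − 41) / 7) × 5 = 25.0000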